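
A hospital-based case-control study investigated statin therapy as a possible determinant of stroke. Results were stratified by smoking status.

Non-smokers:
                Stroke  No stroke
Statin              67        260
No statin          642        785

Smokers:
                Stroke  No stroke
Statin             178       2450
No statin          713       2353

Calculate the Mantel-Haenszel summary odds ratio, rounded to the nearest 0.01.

0.26

OR_MH = Σ(aᵢdᵢ/nᵢ) / Σ(bᵢcᵢ/nᵢ), where nᵢ is the stratum total.
Stratum 1 (Non-smokers): n = 1754; a·d/n = 67·785/1754 = 29.9857; b·c/n = 260·642/1754 = 95.1653
Stratum 2 (Smokers): n = 5694; a·d/n = 178·2353/5694 = 73.5571; b·c/n = 2450·713/5694 = 306.7878
OR_MH = (29.9857 + 73.5571) / (95.1653 + 306.7878) = 103.5428 / 401.9532 = 0.25760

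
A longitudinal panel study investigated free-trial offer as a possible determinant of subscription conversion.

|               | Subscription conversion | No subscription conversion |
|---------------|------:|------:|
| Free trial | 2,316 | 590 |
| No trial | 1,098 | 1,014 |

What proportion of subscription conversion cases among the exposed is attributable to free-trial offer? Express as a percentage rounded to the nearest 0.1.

34.8

Cells: a = 2316, b = 590, c = 1098, d = 1014.
Risk in exposed = 2316/2906 = 0.79697; risk in unexposed = 1098/2112 = 0.51989.
RR = 0.79697/0.51989 = 1.53297
AR% = (RR − 1)/RR × 100 = (1.53297 − 1)/1.53297 × 100 = 34.7673%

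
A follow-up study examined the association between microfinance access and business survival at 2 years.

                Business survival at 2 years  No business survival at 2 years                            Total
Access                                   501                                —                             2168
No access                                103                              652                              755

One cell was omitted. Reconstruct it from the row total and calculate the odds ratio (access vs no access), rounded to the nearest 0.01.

1.90

The missing cell is in the exposed row: 2168 − 501 = 1667.
So a = 501, b = 1667, c = 103, d = 652.
OR = (a·d)/(b·c) = (501 × 652) / (1667 × 103) = 326652 / 171701 = 1.90245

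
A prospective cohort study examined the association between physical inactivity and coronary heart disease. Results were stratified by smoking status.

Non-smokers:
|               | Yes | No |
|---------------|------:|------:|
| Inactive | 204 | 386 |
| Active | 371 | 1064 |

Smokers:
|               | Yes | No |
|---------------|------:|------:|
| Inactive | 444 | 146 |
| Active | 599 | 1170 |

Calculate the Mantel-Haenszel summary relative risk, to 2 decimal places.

1.85

RR_MH = Σ(aᵢ·n₀ᵢ/nᵢ) / Σ(cᵢ·n₁ᵢ/nᵢ), with n₁ᵢ = aᵢ+bᵢ (exposed), n₀ᵢ = cᵢ+dᵢ (unexposed), nᵢ = n₁ᵢ+n₀ᵢ.
Stratum 1 (Non-smokers): n₁ = 590, n₀ = 1435, n = 2025; a·n₀/n = 204·1435/2025 = 144.5630; c·n₁/n = 371·590/2025 = 108.0938
Stratum 2 (Smokers): n₁ = 590, n₀ = 1769, n = 2359; a·n₀/n = 444·1769/2359 = 332.9529; c·n₁/n = 599·590/2359 = 149.8135
RR_MH = (144.5630 + 332.9529) / (108.0938 + 149.8135) = 477.5159 / 257.9073 = 1.85150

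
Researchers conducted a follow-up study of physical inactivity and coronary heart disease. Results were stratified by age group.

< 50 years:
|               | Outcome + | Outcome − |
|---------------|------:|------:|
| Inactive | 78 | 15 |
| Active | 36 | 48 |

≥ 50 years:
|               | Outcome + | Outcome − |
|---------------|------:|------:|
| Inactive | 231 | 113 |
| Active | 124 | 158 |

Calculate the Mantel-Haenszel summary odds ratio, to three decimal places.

3.124

OR_MH = Σ(aᵢdᵢ/nᵢ) / Σ(bᵢcᵢ/nᵢ), where nᵢ is the stratum total.
Stratum 1 (< 50 years): n = 177; a·d/n = 78·48/177 = 21.1525; b·c/n = 15·36/177 = 3.0508
Stratum 2 (≥ 50 years): n = 626; a·d/n = 231·158/626 = 58.3035; b·c/n = 113·124/626 = 22.3834
OR_MH = (21.1525 + 58.3035) / (3.0508 + 22.3834) = 79.4561 / 25.4342 = 3.12398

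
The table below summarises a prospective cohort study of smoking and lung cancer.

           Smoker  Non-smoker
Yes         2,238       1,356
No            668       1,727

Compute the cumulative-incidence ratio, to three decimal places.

1.751

Reading the table with exposure as columns: a = 2238 (Smoker, case), b = 668 (Smoker, non-case), c = 1356 (Non-smoker, case), d = 1727.
Risk in exposed = 2238/2906 = 0.77013; risk in unexposed = 1356/3083 = 0.43983.
RR = 0.77013 / 0.43983 = 1.75097
The risk among the exposed is 1.75 times that among the unexposed.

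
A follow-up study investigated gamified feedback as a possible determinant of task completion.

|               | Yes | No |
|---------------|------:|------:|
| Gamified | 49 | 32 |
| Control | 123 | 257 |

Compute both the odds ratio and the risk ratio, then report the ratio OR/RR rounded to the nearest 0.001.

Cells: a = 49, b = 32, c = 123, d = 257.
OR = (49·257)/(32·123) = 12593/3936 = 3.19944
Risk in exposed = 49/81 = 0.60494; risk in unexposed = 123/380 = 0.32368; RR = 1.86891
OR/RR = 3.19944 / 1.86891 = 1.71192
The outcome is not rare, so the OR lies further from 1 than the RR.

1.712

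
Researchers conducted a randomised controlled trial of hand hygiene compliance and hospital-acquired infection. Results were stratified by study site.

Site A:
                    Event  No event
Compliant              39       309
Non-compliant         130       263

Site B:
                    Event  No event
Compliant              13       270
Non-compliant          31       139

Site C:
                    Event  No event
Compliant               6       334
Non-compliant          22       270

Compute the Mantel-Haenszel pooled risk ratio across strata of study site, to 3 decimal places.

RR_MH = Σ(aᵢ·n₀ᵢ/nᵢ) / Σ(cᵢ·n₁ᵢ/nᵢ), with n₁ᵢ = aᵢ+bᵢ (exposed), n₀ᵢ = cᵢ+dᵢ (unexposed), nᵢ = n₁ᵢ+n₀ᵢ.
Stratum 1 (Site A): n₁ = 348, n₀ = 393, n = 741; a·n₀/n = 39·393/741 = 20.6842; c·n₁/n = 130·348/741 = 61.0526
Stratum 2 (Site B): n₁ = 283, n₀ = 170, n = 453; a·n₀/n = 13·170/453 = 4.8786; c·n₁/n = 31·283/453 = 19.3664
Stratum 3 (Site C): n₁ = 340, n₀ = 292, n = 632; a·n₀/n = 6·292/632 = 2.7722; c·n₁/n = 22·340/632 = 11.8354
RR_MH = (20.6842 + 4.8786 + 2.7722) / (61.0526 + 19.3664 + 11.8354) = 28.3349 / 92.2545 = 0.30714

0.307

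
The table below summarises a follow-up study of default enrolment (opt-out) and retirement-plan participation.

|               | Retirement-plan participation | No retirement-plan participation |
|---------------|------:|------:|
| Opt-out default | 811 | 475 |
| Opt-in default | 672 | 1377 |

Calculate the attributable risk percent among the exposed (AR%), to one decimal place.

Cells: a = 811, b = 475, c = 672, d = 1377.
Risk in exposed = 811/1286 = 0.63064; risk in unexposed = 672/2049 = 0.32796.
RR = 0.63064/0.32796 = 1.92288
AR% = (RR − 1)/RR × 100 = (1.92288 − 1)/1.92288 × 100 = 47.9947%

48.0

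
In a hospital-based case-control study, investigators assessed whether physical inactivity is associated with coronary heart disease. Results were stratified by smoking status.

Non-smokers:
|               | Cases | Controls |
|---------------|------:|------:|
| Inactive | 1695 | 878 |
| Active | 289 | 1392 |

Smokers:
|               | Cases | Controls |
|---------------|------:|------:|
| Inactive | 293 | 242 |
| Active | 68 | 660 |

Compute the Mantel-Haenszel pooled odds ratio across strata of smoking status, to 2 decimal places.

OR_MH = Σ(aᵢdᵢ/nᵢ) / Σ(bᵢcᵢ/nᵢ), where nᵢ is the stratum total.
Stratum 1 (Non-smokers): n = 4254; a·d/n = 1695·1392/4254 = 554.6403; b·c/n = 878·289/4254 = 59.6479
Stratum 2 (Smokers): n = 1263; a·d/n = 293·660/1263 = 153.1116; b·c/n = 242·68/1263 = 13.0293
OR_MH = (554.6403 + 153.1116) / (59.6479 + 13.0293) = 707.7520 / 72.6772 = 9.73830

9.74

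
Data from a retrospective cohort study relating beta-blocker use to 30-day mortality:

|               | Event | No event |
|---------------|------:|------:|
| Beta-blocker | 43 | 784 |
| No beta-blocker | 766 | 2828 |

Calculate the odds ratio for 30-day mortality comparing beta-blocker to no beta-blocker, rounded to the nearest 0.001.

0.202

Cells: a = 43, b = 784, c = 766, d = 2828.
OR = (a·d)/(b·c) = (43 × 2828) / (784 × 766) = 121604 / 600544 = 0.20249
Exposure is associated with lower odds of 30-day mortality (OR = 0.20 < 1).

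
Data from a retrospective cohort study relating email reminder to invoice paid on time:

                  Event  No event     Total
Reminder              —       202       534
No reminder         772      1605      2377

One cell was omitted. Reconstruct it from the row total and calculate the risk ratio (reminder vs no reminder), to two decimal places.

1.91

The missing cell is in the exposed row: 534 − 202 = 332.
So a = 332, b = 202, c = 772, d = 1605.
RR = [a/(a+b)] / [c/(c+d)] = (332/534) / (772/2377) = 0.62172/0.32478 = 1.91429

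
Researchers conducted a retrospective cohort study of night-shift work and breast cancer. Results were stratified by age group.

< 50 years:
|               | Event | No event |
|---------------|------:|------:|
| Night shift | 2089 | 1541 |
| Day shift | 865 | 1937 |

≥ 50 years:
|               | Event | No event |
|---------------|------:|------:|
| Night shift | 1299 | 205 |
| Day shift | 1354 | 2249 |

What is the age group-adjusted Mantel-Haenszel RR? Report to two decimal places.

RR_MH = Σ(aᵢ·n₀ᵢ/nᵢ) / Σ(cᵢ·n₁ᵢ/nᵢ), with n₁ᵢ = aᵢ+bᵢ (exposed), n₀ᵢ = cᵢ+dᵢ (unexposed), nᵢ = n₁ᵢ+n₀ᵢ.
Stratum 1 (< 50 years): n₁ = 3630, n₀ = 2802, n = 6432; a·n₀/n = 2089·2802/6432 = 910.0401; c·n₁/n = 865·3630/6432 = 488.1763
Stratum 2 (≥ 50 years): n₁ = 1504, n₀ = 3603, n = 5107; a·n₀/n = 1299·3603/5107 = 916.4474; c·n₁/n = 1354·1504/5107 = 398.7500
RR_MH = (910.0401 + 916.4474) / (488.1763 + 398.7500) = 1826.4875 / 886.9263 = 2.05935

2.06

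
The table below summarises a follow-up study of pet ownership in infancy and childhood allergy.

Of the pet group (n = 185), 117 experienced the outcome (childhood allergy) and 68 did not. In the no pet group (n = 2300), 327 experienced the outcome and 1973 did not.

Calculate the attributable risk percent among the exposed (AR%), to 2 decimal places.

From the description: a = 117, b = 68, c = 327, d = 1973.
Risk in exposed = 117/185 = 0.63243; risk in unexposed = 327/2300 = 0.14217.
RR = 0.63243/0.14217 = 4.44830
AR% = (RR − 1)/RR × 100 = (4.44830 − 1)/4.44830 × 100 = 77.5195%

77.52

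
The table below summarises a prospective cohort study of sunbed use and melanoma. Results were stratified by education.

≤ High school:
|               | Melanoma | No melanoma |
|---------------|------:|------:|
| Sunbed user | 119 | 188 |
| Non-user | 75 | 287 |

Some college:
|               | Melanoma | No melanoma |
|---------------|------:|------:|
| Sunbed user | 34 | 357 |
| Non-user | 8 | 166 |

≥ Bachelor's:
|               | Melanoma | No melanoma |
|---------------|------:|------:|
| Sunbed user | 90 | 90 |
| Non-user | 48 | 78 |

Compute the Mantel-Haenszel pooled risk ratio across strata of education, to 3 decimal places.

RR_MH = Σ(aᵢ·n₀ᵢ/nᵢ) / Σ(cᵢ·n₁ᵢ/nᵢ), with n₁ᵢ = aᵢ+bᵢ (exposed), n₀ᵢ = cᵢ+dᵢ (unexposed), nᵢ = n₁ᵢ+n₀ᵢ.
Stratum 1 (≤ High school): n₁ = 307, n₀ = 362, n = 669; a·n₀/n = 119·362/669 = 64.3916; c·n₁/n = 75·307/669 = 34.4170
Stratum 2 (Some college): n₁ = 391, n₀ = 174, n = 565; a·n₀/n = 34·174/565 = 10.4708; c·n₁/n = 8·391/565 = 5.5363
Stratum 3 (≥ Bachelor's): n₁ = 180, n₀ = 126, n = 306; a·n₀/n = 90·126/306 = 37.0588; c·n₁/n = 48·180/306 = 28.2353
RR_MH = (64.3916 + 10.4708 + 37.0588) / (34.4170 + 5.5363 + 28.2353) = 111.9212 / 68.1886 = 1.64135

1.641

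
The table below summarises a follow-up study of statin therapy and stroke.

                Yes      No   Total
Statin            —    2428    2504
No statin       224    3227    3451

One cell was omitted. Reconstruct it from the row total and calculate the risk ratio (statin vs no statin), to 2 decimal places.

0.47

The missing cell is in the exposed row: 2504 − 2428 = 76.
So a = 76, b = 2428, c = 224, d = 3227.
RR = [a/(a+b)] / [c/(c+d)] = (76/2504) / (224/3451) = 0.03035/0.06491 = 0.46760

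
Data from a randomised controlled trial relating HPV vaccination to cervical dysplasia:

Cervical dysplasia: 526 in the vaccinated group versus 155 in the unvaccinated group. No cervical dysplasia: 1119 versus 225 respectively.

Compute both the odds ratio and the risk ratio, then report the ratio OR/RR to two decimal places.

From the description: a = 526, b = 1119, c = 155, d = 225.
OR = (526·225)/(1119·155) = 118350/173445 = 0.68235
Risk in exposed = 526/1645 = 0.31976; risk in unexposed = 155/380 = 0.40789; RR = 0.78392
OR/RR = 0.68235 / 0.78392 = 0.87043
The outcome is not rare, so the OR lies further from 1 than the RR.

0.87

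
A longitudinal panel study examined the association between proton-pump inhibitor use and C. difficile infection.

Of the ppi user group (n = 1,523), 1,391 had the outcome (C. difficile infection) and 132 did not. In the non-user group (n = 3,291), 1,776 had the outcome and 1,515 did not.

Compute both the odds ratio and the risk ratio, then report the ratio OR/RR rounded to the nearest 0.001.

5.311

From the description: a = 1391, b = 132, c = 1776, d = 1515.
OR = (1391·1515)/(132·1776) = 2107365/234432 = 8.98924
Risk in exposed = 1391/1523 = 0.91333; risk in unexposed = 1776/3291 = 0.53965; RR = 1.69244
OR/RR = 8.98924 / 1.69244 = 5.31142
The outcome is not rare, so the OR lies further from 1 than the RR.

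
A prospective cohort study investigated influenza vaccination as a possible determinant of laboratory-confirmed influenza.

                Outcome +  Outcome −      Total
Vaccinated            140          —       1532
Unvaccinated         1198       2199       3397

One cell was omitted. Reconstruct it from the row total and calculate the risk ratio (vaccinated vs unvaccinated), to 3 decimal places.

0.259

The missing cell is in the exposed row: 1532 − 140 = 1392.
So a = 140, b = 1392, c = 1198, d = 2199.
RR = [a/(a+b)] / [c/(c+d)] = (140/1532) / (1198/3397) = 0.09138/0.35266 = 0.25912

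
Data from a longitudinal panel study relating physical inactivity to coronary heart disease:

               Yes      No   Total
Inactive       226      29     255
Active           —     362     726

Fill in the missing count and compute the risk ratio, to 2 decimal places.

1.77

The missing cell is in the unexposed row: 726 − 362 = 364.
So a = 226, b = 29, c = 364, d = 362.
RR = [a/(a+b)] / [c/(c+d)] = (226/255) / (364/726) = 0.88627/0.50138 = 1.76768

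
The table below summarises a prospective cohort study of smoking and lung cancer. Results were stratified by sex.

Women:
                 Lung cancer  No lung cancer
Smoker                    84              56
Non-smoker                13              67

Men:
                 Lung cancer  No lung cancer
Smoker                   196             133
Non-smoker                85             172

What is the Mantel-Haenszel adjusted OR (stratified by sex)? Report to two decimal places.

3.68

OR_MH = Σ(aᵢdᵢ/nᵢ) / Σ(bᵢcᵢ/nᵢ), where nᵢ is the stratum total.
Stratum 1 (Women): n = 220; a·d/n = 84·67/220 = 25.5818; b·c/n = 56·13/220 = 3.3091
Stratum 2 (Men): n = 586; a·d/n = 196·172/586 = 57.5290; b·c/n = 133·85/586 = 19.2918
OR_MH = (25.5818 + 57.5290) / (3.3091 + 19.2918) = 83.1108 / 22.6009 = 3.67732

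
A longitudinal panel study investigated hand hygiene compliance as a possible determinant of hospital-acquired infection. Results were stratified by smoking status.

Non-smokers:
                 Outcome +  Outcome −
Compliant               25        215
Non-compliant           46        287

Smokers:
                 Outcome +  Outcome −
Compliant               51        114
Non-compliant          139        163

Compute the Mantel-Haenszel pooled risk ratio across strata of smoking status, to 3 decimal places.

RR_MH = Σ(aᵢ·n₀ᵢ/nᵢ) / Σ(cᵢ·n₁ᵢ/nᵢ), with n₁ᵢ = aᵢ+bᵢ (exposed), n₀ᵢ = cᵢ+dᵢ (unexposed), nᵢ = n₁ᵢ+n₀ᵢ.
Stratum 1 (Non-smokers): n₁ = 240, n₀ = 333, n = 573; a·n₀/n = 25·333/573 = 14.5288; c·n₁/n = 46·240/573 = 19.2670
Stratum 2 (Smokers): n₁ = 165, n₀ = 302, n = 467; a·n₀/n = 51·302/467 = 32.9807; c·n₁/n = 139·165/467 = 49.1113
RR_MH = (14.5288 + 32.9807) / (19.2670 + 49.1113) = 47.5095 / 68.3784 = 0.69480

0.695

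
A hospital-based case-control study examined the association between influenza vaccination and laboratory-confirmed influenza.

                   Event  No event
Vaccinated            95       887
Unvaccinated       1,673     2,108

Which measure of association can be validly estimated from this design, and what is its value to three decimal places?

0.135

Cells: a = 95, b = 887, c = 1673, d = 2108.
This is a hospital-based case-control study: participants were sampled on outcome status, so risks in the source population cannot be estimated directly — relative risk is not valid here. The odds ratio is the appropriate measure.
OR = (a·d)/(b·c) = (95 × 2108) / (887 × 1673) = 200260 / 1483951 = 0.13495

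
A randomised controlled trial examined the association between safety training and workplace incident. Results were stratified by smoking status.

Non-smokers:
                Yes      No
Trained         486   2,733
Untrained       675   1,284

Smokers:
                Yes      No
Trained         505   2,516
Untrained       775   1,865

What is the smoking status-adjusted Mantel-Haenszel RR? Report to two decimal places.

0.50

RR_MH = Σ(aᵢ·n₀ᵢ/nᵢ) / Σ(cᵢ·n₁ᵢ/nᵢ), with n₁ᵢ = aᵢ+bᵢ (exposed), n₀ᵢ = cᵢ+dᵢ (unexposed), nᵢ = n₁ᵢ+n₀ᵢ.
Stratum 1 (Non-smokers): n₁ = 3219, n₀ = 1959, n = 5178; a·n₀/n = 486·1959/5178 = 183.8691; c·n₁/n = 675·3219/5178 = 419.6263
Stratum 2 (Smokers): n₁ = 3021, n₀ = 2640, n = 5661; a·n₀/n = 505·2640/5661 = 235.5061; c·n₁/n = 775·3021/5661 = 413.5798
RR_MH = (183.8691 + 235.5061) / (419.6263 + 413.5798) = 419.3752 / 833.2061 = 0.50333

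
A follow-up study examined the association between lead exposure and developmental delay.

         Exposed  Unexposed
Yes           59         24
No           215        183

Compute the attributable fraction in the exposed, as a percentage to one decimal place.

46.2

Reading the table with exposure as columns: a = 59 (Exposed, case), b = 215 (Exposed, non-case), c = 24 (Unexposed, case), d = 183.
Risk in exposed = 59/274 = 0.21533; risk in unexposed = 24/207 = 0.11594.
RR = 0.21533/0.11594 = 1.85721
AR% = (RR − 1)/RR × 100 = (1.85721 − 1)/1.85721 × 100 = 46.1557%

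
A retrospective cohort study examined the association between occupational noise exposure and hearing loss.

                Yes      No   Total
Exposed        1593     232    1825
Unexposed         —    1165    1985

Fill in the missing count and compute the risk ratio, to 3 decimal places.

2.113

The missing cell is in the unexposed row: 1985 − 1165 = 820.
So a = 1593, b = 232, c = 820, d = 1165.
RR = [a/(a+b)] / [c/(c+d)] = (1593/1825) / (820/1985) = 0.87288/0.41310 = 2.11300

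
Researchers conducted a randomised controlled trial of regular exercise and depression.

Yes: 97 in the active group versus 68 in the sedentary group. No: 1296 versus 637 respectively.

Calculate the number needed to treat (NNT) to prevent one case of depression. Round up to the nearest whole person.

38

Risk in treated group = 97/1393 = 0.06963; risk in control = 68/705 = 0.09645.
Absolute risk reduction = 0.09645 − 0.06963 = 0.02682
NNT = 1 / ARR = 1 / 0.02682 = 37.286 → round up → 38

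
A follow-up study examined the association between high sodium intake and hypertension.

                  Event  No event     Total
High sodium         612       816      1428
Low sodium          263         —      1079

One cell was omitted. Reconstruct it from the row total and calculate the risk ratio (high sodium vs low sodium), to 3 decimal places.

1.758

The missing cell is in the unexposed row: 1079 − 263 = 816.
So a = 612, b = 816, c = 263, d = 816.
RR = [a/(a+b)] / [c/(c+d)] = (612/1428) / (263/1079) = 0.42857/0.24374 = 1.75828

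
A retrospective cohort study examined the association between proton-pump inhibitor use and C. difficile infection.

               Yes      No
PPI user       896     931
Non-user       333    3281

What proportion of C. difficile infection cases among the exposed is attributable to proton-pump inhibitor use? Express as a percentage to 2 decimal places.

Cells: a = 896, b = 931, c = 333, d = 3281.
Risk in exposed = 896/1827 = 0.49042; risk in unexposed = 333/3614 = 0.09214.
RR = 0.49042/0.09214 = 5.32247
AR% = (RR − 1)/RR × 100 = (5.32247 − 1)/5.32247 × 100 = 81.2117%

81.21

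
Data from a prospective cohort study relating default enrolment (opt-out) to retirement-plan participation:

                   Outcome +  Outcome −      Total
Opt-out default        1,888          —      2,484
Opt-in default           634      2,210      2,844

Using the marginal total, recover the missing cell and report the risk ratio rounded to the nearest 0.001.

The missing cell is in the exposed row: 2484 − 1888 = 596.
So a = 1888, b = 596, c = 634, d = 2210.
RR = [a/(a+b)] / [c/(c+d)] = (1888/2484) / (634/2844) = 0.76006/0.22293 = 3.40950

3.410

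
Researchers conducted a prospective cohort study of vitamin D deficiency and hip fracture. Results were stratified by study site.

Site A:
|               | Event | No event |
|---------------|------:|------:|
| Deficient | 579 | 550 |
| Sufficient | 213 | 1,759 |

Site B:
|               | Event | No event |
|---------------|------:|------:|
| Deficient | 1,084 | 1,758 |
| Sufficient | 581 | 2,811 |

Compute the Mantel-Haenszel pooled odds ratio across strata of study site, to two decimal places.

OR_MH = Σ(aᵢdᵢ/nᵢ) / Σ(bᵢcᵢ/nᵢ), where nᵢ is the stratum total.
Stratum 1 (Site A): n = 3101; a·d/n = 579·1759/3101 = 328.4299; b·c/n = 550·213/3101 = 37.7781
Stratum 2 (Site B): n = 6234; a·d/n = 1084·2811/6234 = 488.7911; b·c/n = 1758·581/6234 = 163.8431
OR_MH = (328.4299 + 488.7911) / (37.7781 + 163.8431) = 817.2210 / 201.6213 = 4.05325

4.05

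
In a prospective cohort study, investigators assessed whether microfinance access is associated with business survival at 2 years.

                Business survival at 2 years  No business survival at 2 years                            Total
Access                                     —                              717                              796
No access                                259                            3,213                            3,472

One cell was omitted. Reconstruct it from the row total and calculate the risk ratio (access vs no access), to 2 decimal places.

The missing cell is in the exposed row: 796 − 717 = 79.
So a = 79, b = 717, c = 259, d = 3213.
RR = [a/(a+b)] / [c/(c+d)] = (79/796) / (259/3472) = 0.09925/0.07460 = 1.33044

1.33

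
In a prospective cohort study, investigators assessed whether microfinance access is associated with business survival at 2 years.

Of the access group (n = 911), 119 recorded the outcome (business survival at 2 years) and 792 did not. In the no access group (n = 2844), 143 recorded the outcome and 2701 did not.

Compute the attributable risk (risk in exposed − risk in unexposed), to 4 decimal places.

0.0803

From the description: a = 119, b = 792, c = 143, d = 2701.
Risk in exposed = 119/911 = 0.130626; risk in unexposed = 143/2844 = 0.050281.
Risk difference = 0.130626 − 0.050281 = 0.080344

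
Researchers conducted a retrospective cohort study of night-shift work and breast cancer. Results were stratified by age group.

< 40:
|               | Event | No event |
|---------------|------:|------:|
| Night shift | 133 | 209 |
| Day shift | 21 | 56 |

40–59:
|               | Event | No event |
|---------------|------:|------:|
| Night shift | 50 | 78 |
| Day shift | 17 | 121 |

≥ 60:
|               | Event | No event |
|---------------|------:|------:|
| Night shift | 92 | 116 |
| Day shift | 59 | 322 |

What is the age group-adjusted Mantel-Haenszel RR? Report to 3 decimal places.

2.381

RR_MH = Σ(aᵢ·n₀ᵢ/nᵢ) / Σ(cᵢ·n₁ᵢ/nᵢ), with n₁ᵢ = aᵢ+bᵢ (exposed), n₀ᵢ = cᵢ+dᵢ (unexposed), nᵢ = n₁ᵢ+n₀ᵢ.
Stratum 1 (< 40): n₁ = 342, n₀ = 77, n = 419; a·n₀/n = 133·77/419 = 24.4415; c·n₁/n = 21·342/419 = 17.1408
Stratum 2 (40–59): n₁ = 128, n₀ = 138, n = 266; a·n₀/n = 50·138/266 = 25.9398; c·n₁/n = 17·128/266 = 8.1805
Stratum 3 (≥ 60): n₁ = 208, n₀ = 381, n = 589; a·n₀/n = 92·381/589 = 59.5110; c·n₁/n = 59·208/589 = 20.8353
RR_MH = (24.4415 + 25.9398 + 59.5110) / (17.1408 + 8.1805 + 20.8353) = 109.8924 / 46.1566 = 2.38086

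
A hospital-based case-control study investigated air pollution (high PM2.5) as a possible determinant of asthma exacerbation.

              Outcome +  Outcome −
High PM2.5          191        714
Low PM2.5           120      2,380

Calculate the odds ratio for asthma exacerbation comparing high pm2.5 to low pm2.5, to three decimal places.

Cells: a = 191, b = 714, c = 120, d = 2380.
OR = (a·d)/(b·c) = (191 × 2380) / (714 × 120) = 454580 / 85680 = 5.30556
The odds of asthma exacerbation are about 5.31 times as high in the high pm2.5 group.

5.306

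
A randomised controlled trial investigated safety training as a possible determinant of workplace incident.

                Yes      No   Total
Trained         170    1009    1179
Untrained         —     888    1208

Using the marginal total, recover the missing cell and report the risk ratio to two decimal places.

0.54

The missing cell is in the unexposed row: 1208 − 888 = 320.
So a = 170, b = 1009, c = 320, d = 888.
RR = [a/(a+b)] / [c/(c+d)] = (170/1179) / (320/1208) = 0.14419/0.26490 = 0.54432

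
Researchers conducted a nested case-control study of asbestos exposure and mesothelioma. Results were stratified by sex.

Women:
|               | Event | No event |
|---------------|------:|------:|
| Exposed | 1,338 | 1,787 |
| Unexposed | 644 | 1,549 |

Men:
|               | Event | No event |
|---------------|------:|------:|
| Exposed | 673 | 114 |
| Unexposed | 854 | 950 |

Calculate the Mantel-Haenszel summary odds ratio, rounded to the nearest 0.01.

2.51

OR_MH = Σ(aᵢdᵢ/nᵢ) / Σ(bᵢcᵢ/nᵢ), where nᵢ is the stratum total.
Stratum 1 (Women): n = 5318; a·d/n = 1338·1549/5318 = 389.7258; b·c/n = 1787·644/5318 = 216.4024
Stratum 2 (Men): n = 2591; a·d/n = 673·950/2591 = 246.7580; b·c/n = 114·854/2591 = 37.5747
OR_MH = (389.7258 + 246.7580) / (216.4024 + 37.5747) = 636.4838 / 253.9771 = 2.50607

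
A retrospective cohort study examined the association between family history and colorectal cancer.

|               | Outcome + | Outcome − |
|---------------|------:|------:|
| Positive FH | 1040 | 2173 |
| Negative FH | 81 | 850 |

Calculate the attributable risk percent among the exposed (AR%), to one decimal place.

Cells: a = 1040, b = 2173, c = 81, d = 850.
Risk in exposed = 1040/3213 = 0.32369; risk in unexposed = 81/931 = 0.08700.
RR = 0.32369/0.08700 = 3.72038
AR% = (RR − 1)/RR × 100 = (3.72038 − 1)/3.72038 × 100 = 73.1210%

73.1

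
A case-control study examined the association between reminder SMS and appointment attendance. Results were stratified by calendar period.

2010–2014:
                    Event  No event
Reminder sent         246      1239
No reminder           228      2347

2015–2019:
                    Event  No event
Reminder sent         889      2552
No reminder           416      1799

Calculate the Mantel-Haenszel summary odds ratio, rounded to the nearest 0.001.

1.652

OR_MH = Σ(aᵢdᵢ/nᵢ) / Σ(bᵢcᵢ/nᵢ), where nᵢ is the stratum total.
Stratum 1 (2010–2014): n = 4060; a·d/n = 246·2347/4060 = 142.2074; b·c/n = 1239·228/4060 = 69.5793
Stratum 2 (2015–2019): n = 5656; a·d/n = 889·1799/5656 = 282.7636; b·c/n = 2552·416/5656 = 187.7001
OR_MH = (142.2074 + 282.7636) / (69.5793 + 187.7001) = 424.9710 / 257.2795 = 1.65179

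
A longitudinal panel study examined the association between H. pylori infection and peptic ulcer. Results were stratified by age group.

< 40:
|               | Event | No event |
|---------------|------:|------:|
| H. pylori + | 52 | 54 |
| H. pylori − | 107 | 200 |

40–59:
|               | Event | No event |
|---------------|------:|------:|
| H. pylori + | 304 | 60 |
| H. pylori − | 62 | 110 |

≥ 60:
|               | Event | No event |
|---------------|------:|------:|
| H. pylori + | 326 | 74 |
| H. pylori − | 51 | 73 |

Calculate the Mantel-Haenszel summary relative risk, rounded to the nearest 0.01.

1.97

RR_MH = Σ(aᵢ·n₀ᵢ/nᵢ) / Σ(cᵢ·n₁ᵢ/nᵢ), with n₁ᵢ = aᵢ+bᵢ (exposed), n₀ᵢ = cᵢ+dᵢ (unexposed), nᵢ = n₁ᵢ+n₀ᵢ.
Stratum 1 (< 40): n₁ = 106, n₀ = 307, n = 413; a·n₀/n = 52·307/413 = 38.6538; c·n₁/n = 107·106/413 = 27.4625
Stratum 2 (40–59): n₁ = 364, n₀ = 172, n = 536; a·n₀/n = 304·172/536 = 97.5522; c·n₁/n = 62·364/536 = 42.1045
Stratum 3 (≥ 60): n₁ = 400, n₀ = 124, n = 524; a·n₀/n = 326·124/524 = 77.1450; c·n₁/n = 51·400/524 = 38.9313
RR_MH = (38.6538 + 97.5522 + 77.1450) / (27.4625 + 42.1045 + 38.9313) = 213.3510 / 108.4982 = 1.96640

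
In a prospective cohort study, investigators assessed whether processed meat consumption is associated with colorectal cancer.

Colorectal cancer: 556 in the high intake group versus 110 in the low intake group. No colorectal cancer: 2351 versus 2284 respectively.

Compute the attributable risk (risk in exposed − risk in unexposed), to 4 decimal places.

From the description: a = 556, b = 2351, c = 110, d = 2284.
Risk in exposed = 556/2907 = 0.191262; risk in unexposed = 110/2394 = 0.045948.
Risk difference = 0.191262 − 0.045948 = 0.145314

0.1453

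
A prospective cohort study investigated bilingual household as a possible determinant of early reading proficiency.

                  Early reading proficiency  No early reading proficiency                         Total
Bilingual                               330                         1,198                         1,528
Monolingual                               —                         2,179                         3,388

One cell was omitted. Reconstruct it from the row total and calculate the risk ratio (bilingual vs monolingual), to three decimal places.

The missing cell is in the unexposed row: 3388 − 2179 = 1209.
So a = 330, b = 1198, c = 1209, d = 2179.
RR = [a/(a+b)] / [c/(c+d)] = (330/1528) / (1209/3388) = 0.21597/0.35685 = 0.60521

0.605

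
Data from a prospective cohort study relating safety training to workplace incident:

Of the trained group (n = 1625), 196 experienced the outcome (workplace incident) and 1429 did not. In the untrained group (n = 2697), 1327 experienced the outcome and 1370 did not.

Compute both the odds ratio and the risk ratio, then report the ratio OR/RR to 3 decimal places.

From the description: a = 196, b = 1429, c = 1327, d = 1370.
OR = (196·1370)/(1429·1327) = 268520/1896283 = 0.14160
Risk in exposed = 196/1625 = 0.12062; risk in unexposed = 1327/2697 = 0.49203; RR = 0.24514
OR/RR = 0.14160 / 0.24514 = 0.57764
The outcome is not rare, so the OR lies further from 1 than the RR.

0.578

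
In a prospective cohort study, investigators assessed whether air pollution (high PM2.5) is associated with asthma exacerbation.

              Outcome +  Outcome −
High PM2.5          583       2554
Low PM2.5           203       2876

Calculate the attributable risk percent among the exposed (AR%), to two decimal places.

64.52

Cells: a = 583, b = 2554, c = 203, d = 2876.
Risk in exposed = 583/3137 = 0.18585; risk in unexposed = 203/3079 = 0.06593.
RR = 0.18585/0.06593 = 2.81882
AR% = (RR − 1)/RR × 100 = (2.81882 − 1)/2.81882 × 100 = 64.5242%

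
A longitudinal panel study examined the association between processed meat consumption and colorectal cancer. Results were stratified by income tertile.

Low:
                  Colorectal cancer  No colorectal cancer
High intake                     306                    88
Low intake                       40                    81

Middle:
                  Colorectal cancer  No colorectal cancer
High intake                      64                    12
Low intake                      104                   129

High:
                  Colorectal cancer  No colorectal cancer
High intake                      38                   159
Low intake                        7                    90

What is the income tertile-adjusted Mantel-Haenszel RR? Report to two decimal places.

2.18

RR_MH = Σ(aᵢ·n₀ᵢ/nᵢ) / Σ(cᵢ·n₁ᵢ/nᵢ), with n₁ᵢ = aᵢ+bᵢ (exposed), n₀ᵢ = cᵢ+dᵢ (unexposed), nᵢ = n₁ᵢ+n₀ᵢ.
Stratum 1 (Low): n₁ = 394, n₀ = 121, n = 515; a·n₀/n = 306·121/515 = 71.8951; c·n₁/n = 40·394/515 = 30.6019
Stratum 2 (Middle): n₁ = 76, n₀ = 233, n = 309; a·n₀/n = 64·233/309 = 48.2589; c·n₁/n = 104·76/309 = 25.5793
Stratum 3 (High): n₁ = 197, n₀ = 97, n = 294; a·n₀/n = 38·97/294 = 12.5374; c·n₁/n = 7·197/294 = 4.6905
RR_MH = (71.8951 + 48.2589 + 12.5374) / (30.6019 + 25.5793 + 4.6905) = 132.6915 / 60.8717 = 2.17985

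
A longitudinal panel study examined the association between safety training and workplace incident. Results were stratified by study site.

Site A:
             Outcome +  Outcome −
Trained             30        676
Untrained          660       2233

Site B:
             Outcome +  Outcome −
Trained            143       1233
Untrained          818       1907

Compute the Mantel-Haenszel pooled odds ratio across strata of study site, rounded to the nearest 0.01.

OR_MH = Σ(aᵢdᵢ/nᵢ) / Σ(bᵢcᵢ/nᵢ), where nᵢ is the stratum total.
Stratum 1 (Site A): n = 3599; a·d/n = 30·2233/3599 = 18.6135; b·c/n = 676·660/3599 = 123.9678
Stratum 2 (Site B): n = 4101; a·d/n = 143·1907/4101 = 66.4962; b·c/n = 1233·818/4101 = 245.9386
OR_MH = (18.6135 + 66.4962) / (123.9678 + 245.9386) = 85.1097 / 369.9063 = 0.23008

0.23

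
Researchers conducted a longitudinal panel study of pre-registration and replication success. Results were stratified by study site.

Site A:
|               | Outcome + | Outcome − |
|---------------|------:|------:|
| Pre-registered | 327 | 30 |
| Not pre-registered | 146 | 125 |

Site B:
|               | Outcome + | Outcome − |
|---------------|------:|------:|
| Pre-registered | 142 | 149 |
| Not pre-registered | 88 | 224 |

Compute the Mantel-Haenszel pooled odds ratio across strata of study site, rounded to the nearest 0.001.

4.103

OR_MH = Σ(aᵢdᵢ/nᵢ) / Σ(bᵢcᵢ/nᵢ), where nᵢ is the stratum total.
Stratum 1 (Site A): n = 628; a·d/n = 327·125/628 = 65.0876; b·c/n = 30·146/628 = 6.9745
Stratum 2 (Site B): n = 603; a·d/n = 142·224/603 = 52.7496; b·c/n = 149·88/603 = 21.7446
OR_MH = (65.0876 + 52.7496) / (6.9745 + 21.7446) = 117.8372 / 28.7191 = 4.10309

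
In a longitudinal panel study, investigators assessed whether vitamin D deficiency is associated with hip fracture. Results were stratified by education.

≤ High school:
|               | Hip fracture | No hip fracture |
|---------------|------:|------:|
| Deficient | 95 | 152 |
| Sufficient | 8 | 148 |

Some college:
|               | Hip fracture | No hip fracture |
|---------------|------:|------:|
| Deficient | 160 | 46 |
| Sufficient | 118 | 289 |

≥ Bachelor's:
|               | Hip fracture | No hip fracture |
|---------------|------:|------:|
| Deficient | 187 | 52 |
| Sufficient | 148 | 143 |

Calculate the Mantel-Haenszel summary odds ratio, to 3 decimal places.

6.092

OR_MH = Σ(aᵢdᵢ/nᵢ) / Σ(bᵢcᵢ/nᵢ), where nᵢ is the stratum total.
Stratum 1 (≤ High school): n = 403; a·d/n = 95·148/403 = 34.8883; b·c/n = 152·8/403 = 3.0174
Stratum 2 (Some college): n = 613; a·d/n = 160·289/613 = 75.4323; b·c/n = 46·118/613 = 8.8548
Stratum 3 (≥ Bachelor's): n = 530; a·d/n = 187·143/530 = 50.4547; b·c/n = 52·148/530 = 14.5208
OR_MH = (34.8883 + 75.4323 + 50.4547) / (3.0174 + 8.8548 + 14.5208) = 160.7754 / 26.3929 = 6.09161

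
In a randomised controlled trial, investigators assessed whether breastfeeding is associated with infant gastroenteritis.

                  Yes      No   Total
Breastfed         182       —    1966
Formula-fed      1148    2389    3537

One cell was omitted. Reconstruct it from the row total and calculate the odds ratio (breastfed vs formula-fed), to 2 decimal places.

0.21

The missing cell is in the exposed row: 1966 − 182 = 1784.
So a = 182, b = 1784, c = 1148, d = 2389.
OR = (a·d)/(b·c) = (182 × 2389) / (1784 × 1148) = 434798 / 2048032 = 0.21230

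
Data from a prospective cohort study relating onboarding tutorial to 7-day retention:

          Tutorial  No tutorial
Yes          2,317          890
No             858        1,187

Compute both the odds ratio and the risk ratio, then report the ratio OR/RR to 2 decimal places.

2.11

Reading the table with exposure as columns: a = 2317 (Tutorial, case), b = 858 (Tutorial, non-case), c = 890 (No tutorial, case), d = 1187.
OR = (2317·1187)/(858·890) = 2750279/763620 = 3.60163
Risk in exposed = 2317/3175 = 0.72976; risk in unexposed = 890/2077 = 0.42850; RR = 1.70306
OR/RR = 3.60163 / 1.70306 = 2.11481
The outcome is not rare, so the OR lies further from 1 than the RR.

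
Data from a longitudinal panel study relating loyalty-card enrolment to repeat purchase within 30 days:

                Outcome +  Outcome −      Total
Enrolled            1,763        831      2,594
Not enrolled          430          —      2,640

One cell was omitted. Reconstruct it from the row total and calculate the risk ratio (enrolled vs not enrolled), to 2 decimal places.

The missing cell is in the unexposed row: 2640 − 430 = 2210.
So a = 1763, b = 831, c = 430, d = 2210.
RR = [a/(a+b)] / [c/(c+d)] = (1763/2594) / (430/2640) = 0.67965/0.16288 = 4.17271

4.17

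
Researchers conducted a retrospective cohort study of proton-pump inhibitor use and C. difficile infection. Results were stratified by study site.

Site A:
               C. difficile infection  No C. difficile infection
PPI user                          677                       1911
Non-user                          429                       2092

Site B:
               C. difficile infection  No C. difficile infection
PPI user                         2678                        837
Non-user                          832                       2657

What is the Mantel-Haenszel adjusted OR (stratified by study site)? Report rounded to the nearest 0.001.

4.976

OR_MH = Σ(aᵢdᵢ/nᵢ) / Σ(bᵢcᵢ/nᵢ), where nᵢ is the stratum total.
Stratum 1 (Site A): n = 5109; a·d/n = 677·2092/5109 = 277.2135; b·c/n = 1911·429/5109 = 160.4656
Stratum 2 (Site B): n = 7004; a·d/n = 2678·2657/7004 = 1015.9118; b·c/n = 837·832/7004 = 99.4266
OR_MH = (277.2135 + 1015.9118) / (160.4656 + 99.4266) = 1293.1253 / 259.8923 = 4.97562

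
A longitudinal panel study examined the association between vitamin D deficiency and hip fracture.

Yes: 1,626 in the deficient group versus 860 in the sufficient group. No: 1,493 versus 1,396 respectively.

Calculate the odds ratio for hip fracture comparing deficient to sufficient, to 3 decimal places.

1.768

From the description: a = 1626, b = 1493, c = 860, d = 1396.
OR = (a·d)/(b·c) = (1626 × 1396) / (1493 × 860) = 2269896 / 1283980 = 1.76786
The odds of hip fracture are about 1.77 times as high in the deficient group.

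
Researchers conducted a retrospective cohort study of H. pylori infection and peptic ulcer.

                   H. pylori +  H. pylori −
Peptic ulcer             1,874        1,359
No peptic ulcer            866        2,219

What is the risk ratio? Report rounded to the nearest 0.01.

1.80

Reading the table with exposure as columns: a = 1874 (H. pylori +, case), b = 866 (H. pylori +, non-case), c = 1359 (H. pylori −, case), d = 2219.
Risk in exposed = 1874/2740 = 0.68394; risk in unexposed = 1359/3578 = 0.37982.
RR = 0.68394 / 0.37982 = 1.80069
The risk among the exposed is 1.80 times that among the unexposed.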